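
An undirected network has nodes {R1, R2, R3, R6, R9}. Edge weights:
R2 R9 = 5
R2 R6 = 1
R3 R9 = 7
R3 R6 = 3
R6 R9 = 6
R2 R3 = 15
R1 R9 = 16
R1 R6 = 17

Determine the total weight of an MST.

Kruskal: consider edges lightest-first.
R2 R6 (1): add — endpoints in different components.
R3 R6 (3): add — endpoints in different components.
R2 R9 (5): add — endpoints in different components.
R6 R9 (6): skip — R9 and R6 already connected.
R3 R9 (7): skip — R3 and R9 already connected.
R2 R3 (15): skip — R2 and R3 already connected.
R1 R9 (16): add — endpoints in different components.
MST edges: R2 R6, R3 R6, R2 R9, R1 R9; total weight 1+3+5+16 = 25.

25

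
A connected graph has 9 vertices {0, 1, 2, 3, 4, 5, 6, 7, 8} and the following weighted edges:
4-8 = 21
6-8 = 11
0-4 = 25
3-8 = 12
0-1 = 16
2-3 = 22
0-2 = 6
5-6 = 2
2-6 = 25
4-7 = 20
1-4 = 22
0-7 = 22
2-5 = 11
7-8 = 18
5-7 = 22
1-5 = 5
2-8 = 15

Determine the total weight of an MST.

Sort edges by weight, then run Kruskal:
5-6 (2): add — endpoints in different components.
1-5 (5): add — endpoints in different components.
0-2 (6): add — endpoints in different components.
2-5 (11): add — endpoints in different components.
6-8 (11): add — endpoints in different components.
3-8 (12): add — endpoints in different components.
2-8 (15): skip — 2 and 8 already connected.
0-1 (16): skip — 0 and 1 already connected.
7-8 (18): add — endpoints in different components.
4-7 (20): add — endpoints in different components.
MST edges: 5-6, 1-5, 0-2, 2-5, 6-8, 3-8, 7-8, 4-7; total weight 2+5+6+11+11+12+18+20 = 85.

85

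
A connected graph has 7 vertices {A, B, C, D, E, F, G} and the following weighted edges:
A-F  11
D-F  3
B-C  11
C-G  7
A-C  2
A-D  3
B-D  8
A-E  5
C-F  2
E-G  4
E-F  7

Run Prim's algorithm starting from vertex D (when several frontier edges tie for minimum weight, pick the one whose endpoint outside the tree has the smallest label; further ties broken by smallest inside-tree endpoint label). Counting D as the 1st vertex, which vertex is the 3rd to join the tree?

Grow the tree from D using Prim:
Step 1: cheapest edge leaving the tree is A-D (3); add A.
Step 2: cheapest edge leaving the tree is A-C (2); add C.
Step 3: cheapest edge leaving the tree is C-F (2); add F.
Step 4: cheapest edge leaving the tree is A-E (5); add E.
Step 5: cheapest edge leaving the tree is E-G (4); add G.
Step 6: cheapest edge leaving the tree is B-D (8); add B.
Vertex order: D, A, C, F, E, G, B. The 3rd vertex is C.

C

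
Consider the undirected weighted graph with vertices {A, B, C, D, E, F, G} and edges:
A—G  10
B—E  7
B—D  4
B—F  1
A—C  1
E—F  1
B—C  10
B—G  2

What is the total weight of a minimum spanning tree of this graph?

Sort edges by weight, then run Kruskal:
A—C (1): add — endpoints in different components.
B—F (1): add — endpoints in different components.
E—F (1): add — endpoints in different components.
B—G (2): add — endpoints in different components.
B—D (4): add — endpoints in different components.
B—E (7): skip — B and E already connected.
A—G (10): add — endpoints in different components.
MST edges: A—C, B—F, E—F, B—G, B—D, A—G; total weight 1+1+1+2+4+10 = 19.

19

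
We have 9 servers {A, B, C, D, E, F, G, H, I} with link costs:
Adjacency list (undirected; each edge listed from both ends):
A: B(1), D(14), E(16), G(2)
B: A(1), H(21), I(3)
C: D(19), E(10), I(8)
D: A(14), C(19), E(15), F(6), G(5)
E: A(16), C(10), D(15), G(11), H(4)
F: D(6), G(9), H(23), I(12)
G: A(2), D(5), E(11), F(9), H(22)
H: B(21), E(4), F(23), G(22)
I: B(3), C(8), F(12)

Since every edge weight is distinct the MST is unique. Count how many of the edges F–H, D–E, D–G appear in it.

1

Sort edges by weight, then run Kruskal:
A–B (1): add — endpoints in different components.
A–G (2): add — endpoints in different components.
B–I (3): add — endpoints in different components.
E–H (4): add — endpoints in different components.
D–G (5): add — endpoints in different components.
D–F (6): add — endpoints in different components.
C–I (8): add — endpoints in different components.
F–G (9): skip — F and G already connected.
C–E (10): add — endpoints in different components.
MST edge set: {A–B, A–G, B–I, E–H, D–G, D–F, C–I, C–E}.
Of the listed edges, {D–G} are in the MST → 1.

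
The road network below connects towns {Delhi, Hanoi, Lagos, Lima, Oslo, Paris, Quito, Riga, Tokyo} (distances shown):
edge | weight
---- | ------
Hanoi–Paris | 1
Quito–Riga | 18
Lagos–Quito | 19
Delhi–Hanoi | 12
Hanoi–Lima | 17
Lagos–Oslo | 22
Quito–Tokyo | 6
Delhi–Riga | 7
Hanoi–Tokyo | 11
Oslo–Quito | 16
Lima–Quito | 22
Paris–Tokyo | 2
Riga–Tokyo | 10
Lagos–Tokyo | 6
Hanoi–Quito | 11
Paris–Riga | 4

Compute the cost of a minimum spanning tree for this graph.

Sort edges by weight, then run Kruskal:
Hanoi–Paris (1): add — endpoints in different components.
Paris–Tokyo (2): add — endpoints in different components.
Paris–Riga (4): add — endpoints in different components.
Lagos–Tokyo (6): add — endpoints in different components.
Quito–Tokyo (6): add — endpoints in different components.
Delhi–Riga (7): add — endpoints in different components.
Riga–Tokyo (10): skip — Riga and Tokyo already connected.
Hanoi–Quito (11): skip — Hanoi and Quito already connected.
Hanoi–Tokyo (11): skip — Hanoi and Tokyo already connected.
Delhi–Hanoi (12): skip — Hanoi and Delhi already connected.
Oslo–Quito (16): add — endpoints in different components.
Hanoi–Lima (17): add — endpoints in different components.
MST edges: Hanoi–Paris, Paris–Tokyo, Paris–Riga, Lagos–Tokyo, Quito–Tokyo, Delhi–Riga, Oslo–Quito, Hanoi–Lima; total weight 1+2+4+6+6+7+16+17 = 59.

59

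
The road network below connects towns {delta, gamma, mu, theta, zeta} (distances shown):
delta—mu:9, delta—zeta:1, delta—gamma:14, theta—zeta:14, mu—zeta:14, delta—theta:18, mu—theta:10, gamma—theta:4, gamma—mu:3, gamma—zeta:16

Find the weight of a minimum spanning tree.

17

Prim's algorithm from theta:
Step 1: cheapest edge leaving the tree is gamma—theta (4); add gamma.
Step 2: cheapest edge leaving the tree is gamma—mu (3); add mu.
Step 3: cheapest edge leaving the tree is delta—mu (9); add delta.
Step 4: cheapest edge leaving the tree is delta—zeta (1); add zeta.
MST edges: gamma—theta, gamma—mu, delta—mu, delta—zeta; total weight 4+3+9+1 = 17.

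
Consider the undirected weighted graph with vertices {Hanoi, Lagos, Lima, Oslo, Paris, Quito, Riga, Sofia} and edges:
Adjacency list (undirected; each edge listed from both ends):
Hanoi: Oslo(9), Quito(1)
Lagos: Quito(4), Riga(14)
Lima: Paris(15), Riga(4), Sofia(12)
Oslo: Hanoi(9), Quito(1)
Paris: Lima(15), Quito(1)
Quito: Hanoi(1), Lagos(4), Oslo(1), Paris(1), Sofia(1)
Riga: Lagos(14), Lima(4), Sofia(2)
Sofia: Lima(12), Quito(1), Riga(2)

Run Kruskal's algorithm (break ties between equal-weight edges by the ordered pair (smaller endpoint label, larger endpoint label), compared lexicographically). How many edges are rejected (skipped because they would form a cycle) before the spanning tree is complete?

0

Sort edges by weight, then run Kruskal:
Hanoi–Quito (1): add — endpoints in different components.
Oslo–Quito (1): add — endpoints in different components.
Paris–Quito (1): add — endpoints in different components.
Quito–Sofia (1): add — endpoints in different components.
Riga–Sofia (2): add — endpoints in different components.
Lagos–Quito (4): add — endpoints in different components.
Lima–Riga (4): add — endpoints in different components.
Edges rejected before the tree was complete: 0.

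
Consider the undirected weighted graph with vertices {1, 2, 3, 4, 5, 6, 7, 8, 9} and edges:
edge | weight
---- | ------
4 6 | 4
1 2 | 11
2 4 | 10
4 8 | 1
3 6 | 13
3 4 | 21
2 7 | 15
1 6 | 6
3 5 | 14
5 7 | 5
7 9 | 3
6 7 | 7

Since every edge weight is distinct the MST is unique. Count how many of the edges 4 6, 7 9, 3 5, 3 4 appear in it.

2

Sort edges by weight, then run Kruskal:
4 8 (1): add — endpoints in different components.
7 9 (3): add — endpoints in different components.
4 6 (4): add — endpoints in different components.
5 7 (5): add — endpoints in different components.
1 6 (6): add — endpoints in different components.
6 7 (7): add — endpoints in different components.
2 4 (10): add — endpoints in different components.
1 2 (11): skip — 1 and 2 already connected.
3 6 (13): add — endpoints in different components.
MST edge set: {4 8, 7 9, 4 6, 5 7, 1 6, 6 7, 2 4, 3 6}.
Of the listed edges, {4 6, 7 9} are in the MST → 2.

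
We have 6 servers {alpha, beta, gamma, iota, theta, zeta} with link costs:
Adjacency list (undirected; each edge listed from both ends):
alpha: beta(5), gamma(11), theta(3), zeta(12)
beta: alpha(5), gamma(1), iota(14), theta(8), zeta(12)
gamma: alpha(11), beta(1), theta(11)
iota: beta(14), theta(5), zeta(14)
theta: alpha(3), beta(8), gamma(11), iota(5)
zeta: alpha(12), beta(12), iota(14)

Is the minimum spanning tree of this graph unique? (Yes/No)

No

Sort edges by weight, then run Kruskal:
beta gamma (1): add — endpoints in different components.
alpha theta (3): add — endpoints in different components.
alpha beta (5): add — endpoints in different components.
iota theta (5): add — endpoints in different components.
beta theta (8): skip — theta and beta already connected.
alpha gamma (11): skip — gamma and alpha already connected.
gamma theta (11): skip — theta and gamma already connected.
alpha zeta (12): add — endpoints in different components.
Non-tree edge beta zeta has weight 12, equal to the heaviest edge on its tree cycle — swapping gives another MST of the same weight. Not unique.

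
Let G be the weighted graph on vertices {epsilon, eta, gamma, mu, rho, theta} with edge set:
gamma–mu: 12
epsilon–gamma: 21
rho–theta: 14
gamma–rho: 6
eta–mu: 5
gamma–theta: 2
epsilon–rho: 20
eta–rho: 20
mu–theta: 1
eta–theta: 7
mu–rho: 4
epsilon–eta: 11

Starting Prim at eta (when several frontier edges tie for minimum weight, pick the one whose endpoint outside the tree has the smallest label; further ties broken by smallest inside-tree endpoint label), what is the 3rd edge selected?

Prim, starting at eta.
Step 1: cheapest edge leaving the tree is eta–mu (5); add mu.
Step 2: cheapest edge leaving the tree is mu–theta (1); add theta.
Step 3: cheapest edge leaving the tree is gamma–theta (2); add gamma.
Step 4: cheapest edge leaving the tree is mu–rho (4); add rho.
Step 5: cheapest edge leaving the tree is epsilon–eta (11); add epsilon.
The 3rd edge added is gamma–theta.

gamma-theta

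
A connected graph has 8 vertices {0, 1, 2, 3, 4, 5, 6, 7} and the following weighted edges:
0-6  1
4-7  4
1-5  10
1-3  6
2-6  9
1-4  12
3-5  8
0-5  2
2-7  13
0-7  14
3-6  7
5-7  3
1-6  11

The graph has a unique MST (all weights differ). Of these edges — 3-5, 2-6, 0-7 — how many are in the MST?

1

Sort edges by weight, then run Kruskal:
0-6 (1): add — endpoints in different components.
0-5 (2): add — endpoints in different components.
5-7 (3): add — endpoints in different components.
4-7 (4): add — endpoints in different components.
1-3 (6): add — endpoints in different components.
3-6 (7): add — endpoints in different components.
3-5 (8): skip — 3 and 5 already connected.
2-6 (9): add — endpoints in different components.
MST edge set: {0-6, 0-5, 5-7, 4-7, 1-3, 3-6, 2-6}.
Of the listed edges, {2-6} are in the MST → 1.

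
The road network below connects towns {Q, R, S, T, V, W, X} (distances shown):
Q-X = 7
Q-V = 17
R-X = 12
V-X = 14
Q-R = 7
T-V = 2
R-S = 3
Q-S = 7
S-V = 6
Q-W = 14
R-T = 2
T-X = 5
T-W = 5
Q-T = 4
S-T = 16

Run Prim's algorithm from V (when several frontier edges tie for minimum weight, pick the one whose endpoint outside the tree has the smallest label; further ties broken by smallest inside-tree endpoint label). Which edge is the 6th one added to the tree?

Prim's algorithm from V:
Step 1: cheapest edge leaving the tree is T-V (2); add T.
Step 2: cheapest edge leaving the tree is R-T (2); add R.
Step 3: cheapest edge leaving the tree is R-S (3); add S.
Step 4: cheapest edge leaving the tree is Q-T (4); add Q.
Step 5: cheapest edge leaving the tree is T-W (5); add W.
Step 6: cheapest edge leaving the tree is T-X (5); add X.
The 6th edge added is T-X.

T-X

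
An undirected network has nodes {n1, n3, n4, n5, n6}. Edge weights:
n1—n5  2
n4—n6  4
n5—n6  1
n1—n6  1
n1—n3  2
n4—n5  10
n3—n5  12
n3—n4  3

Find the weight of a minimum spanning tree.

7

Grow the tree from n1 using Prim:
Step 1: cheapest edge leaving the tree is n1—n6 (1); add n6.
Step 2: cheapest edge leaving the tree is n5—n6 (1); add n5.
Step 3: cheapest edge leaving the tree is n1—n3 (2); add n3.
Step 4: cheapest edge leaving the tree is n3—n4 (3); add n4.
MST edges: n1—n6, n5—n6, n1—n3, n3—n4; total weight 1+1+2+3 = 7.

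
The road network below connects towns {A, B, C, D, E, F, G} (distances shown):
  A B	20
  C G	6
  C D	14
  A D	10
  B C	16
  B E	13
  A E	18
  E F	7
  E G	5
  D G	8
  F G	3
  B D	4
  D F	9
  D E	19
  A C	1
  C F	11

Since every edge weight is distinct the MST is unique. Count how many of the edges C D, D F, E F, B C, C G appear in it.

1

Kruskal: consider edges lightest-first.
A C (1): add — endpoints in different components.
F G (3): add — endpoints in different components.
B D (4): add — endpoints in different components.
E G (5): add — endpoints in different components.
C G (6): add — endpoints in different components.
E F (7): skip — E and F already connected.
D G (8): add — endpoints in different components.
MST edge set: {A C, F G, B D, E G, C G, D G}.
Of the listed edges, {C G} are in the MST → 1.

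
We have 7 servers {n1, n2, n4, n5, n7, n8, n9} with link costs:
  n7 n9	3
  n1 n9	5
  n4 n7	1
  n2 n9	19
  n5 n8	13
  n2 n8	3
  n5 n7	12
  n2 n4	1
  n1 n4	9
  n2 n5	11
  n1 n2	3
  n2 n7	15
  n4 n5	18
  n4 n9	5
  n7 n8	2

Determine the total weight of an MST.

21

Kruskal's algorithm — process edges by increasing weight (ties by edge label):
n2 n4 (1): add — endpoints in different components.
n4 n7 (1): add — endpoints in different components.
n7 n8 (2): add — endpoints in different components.
n1 n2 (3): add — endpoints in different components.
n2 n8 (3): skip — n8 and n2 already connected.
n7 n9 (3): add — endpoints in different components.
n1 n9 (5): skip — n1 and n9 already connected.
n4 n9 (5): skip — n4 and n9 already connected.
n1 n4 (9): skip — n4 and n1 already connected.
n2 n5 (11): add — endpoints in different components.
MST edges: n2 n4, n4 n7, n7 n8, n1 n2, n7 n9, n2 n5; total weight 1+1+2+3+3+11 = 21.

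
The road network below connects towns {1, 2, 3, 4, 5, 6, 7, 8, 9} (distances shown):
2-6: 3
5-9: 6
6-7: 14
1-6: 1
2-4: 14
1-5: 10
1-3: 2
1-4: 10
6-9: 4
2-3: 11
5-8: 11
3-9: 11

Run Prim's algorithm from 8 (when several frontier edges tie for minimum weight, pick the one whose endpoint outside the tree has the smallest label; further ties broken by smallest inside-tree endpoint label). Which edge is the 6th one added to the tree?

2-6

Prim, starting at 8.
Step 1: cheapest edge leaving the tree is 5-8 (11); add 5.
Step 2: cheapest edge leaving the tree is 5-9 (6); add 9.
Step 3: cheapest edge leaving the tree is 6-9 (4); add 6.
Step 4: cheapest edge leaving the tree is 1-6 (1); add 1.
Step 5: cheapest edge leaving the tree is 1-3 (2); add 3.
Step 6: cheapest edge leaving the tree is 2-6 (3); add 2.
Step 7: cheapest edge leaving the tree is 1-4 (10); add 4.
Step 8: cheapest edge leaving the tree is 6-7 (14); add 7.
The 6th edge added is 2-6.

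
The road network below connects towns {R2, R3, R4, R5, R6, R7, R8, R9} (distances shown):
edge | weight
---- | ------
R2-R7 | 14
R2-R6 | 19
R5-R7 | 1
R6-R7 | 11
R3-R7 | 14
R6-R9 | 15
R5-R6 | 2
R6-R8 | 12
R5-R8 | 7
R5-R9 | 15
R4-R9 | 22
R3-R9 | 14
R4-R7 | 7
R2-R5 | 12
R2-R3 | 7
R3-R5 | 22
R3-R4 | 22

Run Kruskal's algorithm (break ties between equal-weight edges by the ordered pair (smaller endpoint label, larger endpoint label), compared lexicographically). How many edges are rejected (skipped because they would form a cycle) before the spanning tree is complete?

Sort edges by weight, then run Kruskal:
R5-R7 (1): add — endpoints in different components.
R5-R6 (2): add — endpoints in different components.
R2-R3 (7): add — endpoints in different components.
R4-R7 (7): add — endpoints in different components.
R5-R8 (7): add — endpoints in different components.
R6-R7 (11): skip — R6 and R7 already connected.
R2-R5 (12): add — endpoints in different components.
R6-R8 (12): skip — R6 and R8 already connected.
R2-R7 (14): skip — R7 and R2 already connected.
R3-R7 (14): skip — R7 and R3 already connected.
R3-R9 (14): add — endpoints in different components.
Edges rejected before the tree was complete: 4.

4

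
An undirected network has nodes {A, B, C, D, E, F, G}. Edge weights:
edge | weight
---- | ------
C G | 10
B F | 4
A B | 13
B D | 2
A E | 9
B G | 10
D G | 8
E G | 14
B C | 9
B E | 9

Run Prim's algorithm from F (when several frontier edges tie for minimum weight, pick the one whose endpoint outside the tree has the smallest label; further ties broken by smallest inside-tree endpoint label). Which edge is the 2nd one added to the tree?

Grow the tree from F using Prim:
Step 1: cheapest edge leaving the tree is B F (4); add B.
Step 2: cheapest edge leaving the tree is B D (2); add D.
Step 3: cheapest edge leaving the tree is D G (8); add G.
Step 4: cheapest edge leaving the tree is B C (9); add C.
Step 5: cheapest edge leaving the tree is B E (9); add E.
Step 6: cheapest edge leaving the tree is A E (9); add A.
The 2nd edge added is B D.

B-D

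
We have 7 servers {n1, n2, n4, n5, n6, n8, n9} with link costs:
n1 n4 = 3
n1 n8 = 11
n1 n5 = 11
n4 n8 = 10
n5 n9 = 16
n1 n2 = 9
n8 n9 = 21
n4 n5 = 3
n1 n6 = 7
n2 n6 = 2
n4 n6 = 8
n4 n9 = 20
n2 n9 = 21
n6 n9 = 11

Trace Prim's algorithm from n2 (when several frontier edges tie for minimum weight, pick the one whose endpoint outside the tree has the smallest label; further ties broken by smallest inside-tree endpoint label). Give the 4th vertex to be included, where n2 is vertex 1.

n4

Grow the tree from n2 using Prim:
Step 1: cheapest edge leaving the tree is n2 n6 (2); add n6.
Step 2: cheapest edge leaving the tree is n1 n6 (7); add n1.
Step 3: cheapest edge leaving the tree is n1 n4 (3); add n4.
Step 4: cheapest edge leaving the tree is n4 n5 (3); add n5.
Step 5: cheapest edge leaving the tree is n4 n8 (10); add n8.
Step 6: cheapest edge leaving the tree is n6 n9 (11); add n9.
Vertex order: n2, n6, n1, n4, n5, n8, n9. The 4th vertex is n4.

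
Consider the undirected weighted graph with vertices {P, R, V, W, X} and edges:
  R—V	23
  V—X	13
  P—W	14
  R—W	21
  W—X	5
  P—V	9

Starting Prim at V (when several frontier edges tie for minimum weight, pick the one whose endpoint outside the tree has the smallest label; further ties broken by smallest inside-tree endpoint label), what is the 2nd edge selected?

Grow the tree from V using Prim:
Step 1: cheapest edge leaving the tree is P—V (9); add P.
Step 2: cheapest edge leaving the tree is V—X (13); add X.
Step 3: cheapest edge leaving the tree is W—X (5); add W.
Step 4: cheapest edge leaving the tree is R—W (21); add R.
The 2nd edge added is V—X.

V-X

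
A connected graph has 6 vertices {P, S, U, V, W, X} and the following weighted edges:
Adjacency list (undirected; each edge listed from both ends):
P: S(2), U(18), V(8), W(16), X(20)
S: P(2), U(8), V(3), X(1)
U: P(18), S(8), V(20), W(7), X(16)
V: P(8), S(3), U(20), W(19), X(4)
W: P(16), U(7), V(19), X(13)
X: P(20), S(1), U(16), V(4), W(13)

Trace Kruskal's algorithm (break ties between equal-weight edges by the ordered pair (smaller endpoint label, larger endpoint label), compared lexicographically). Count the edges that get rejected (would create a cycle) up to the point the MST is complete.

2

Kruskal's algorithm — process edges by increasing weight (ties by edge label):
S–X (1): add. Components now {S,X} {U} {V} {P} {W}
P–S (2): add. Components now {P,S,X} {U} {V} {W}
S–V (3): add. Components now {P,S,V,X} {U} {W}
V–X (4): skip — X and V already connected.
U–W (7): add. Components now {P,S,V,X} {U,W}
P–V (8): skip — V and P already connected.
S–U (8): add. Components now {P,S,U,V,W,X}
Edges rejected before the tree was complete: 2.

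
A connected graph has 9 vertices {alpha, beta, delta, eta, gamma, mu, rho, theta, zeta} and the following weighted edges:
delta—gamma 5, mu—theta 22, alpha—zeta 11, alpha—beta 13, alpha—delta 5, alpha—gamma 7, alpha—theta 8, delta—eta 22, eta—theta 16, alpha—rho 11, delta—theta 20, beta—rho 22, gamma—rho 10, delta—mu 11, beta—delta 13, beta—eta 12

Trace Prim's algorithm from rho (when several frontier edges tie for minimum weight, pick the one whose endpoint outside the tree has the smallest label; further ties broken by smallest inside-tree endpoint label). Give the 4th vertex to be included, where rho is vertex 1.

alpha

Prim, starting at rho.
Step 1: cheapest edge leaving the tree is gamma—rho (10); add gamma.
Step 2: cheapest edge leaving the tree is delta—gamma (5); add delta.
Step 3: cheapest edge leaving the tree is alpha—delta (5); add alpha.
Step 4: cheapest edge leaving the tree is alpha—theta (8); add theta.
Step 5: cheapest edge leaving the tree is delta—mu (11); add mu.
Step 6: cheapest edge leaving the tree is alpha—zeta (11); add zeta.
Step 7: cheapest edge leaving the tree is alpha—beta (13); add beta.
Step 8: cheapest edge leaving the tree is beta—eta (12); add eta.
Vertex order: rho, gamma, delta, alpha, theta, mu, zeta, beta, eta. The 4th vertex is alpha.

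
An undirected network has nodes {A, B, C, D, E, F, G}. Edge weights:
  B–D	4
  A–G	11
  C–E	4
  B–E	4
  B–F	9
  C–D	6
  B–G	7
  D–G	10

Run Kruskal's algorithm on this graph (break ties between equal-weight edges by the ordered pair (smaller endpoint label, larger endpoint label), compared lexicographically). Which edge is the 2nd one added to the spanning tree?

B-E

Kruskal: consider edges lightest-first.
B–D (4): add — endpoints in different components.
B–E (4): add — endpoints in different components.
C–E (4): add — endpoints in different components.
C–D (6): skip — C and D already connected.
B–G (7): add — endpoints in different components.
B–F (9): add — endpoints in different components.
D–G (10): skip — D and G already connected.
A–G (11): add — endpoints in different components.
The 2nd edge added is B–E.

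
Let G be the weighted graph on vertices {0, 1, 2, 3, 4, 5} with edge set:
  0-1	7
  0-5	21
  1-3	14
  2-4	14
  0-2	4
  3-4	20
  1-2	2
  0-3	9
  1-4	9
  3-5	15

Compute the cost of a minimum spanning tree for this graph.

39

Prim, starting at 0.
Step 1: cheapest edge leaving the tree is 0-2 (4); add 2.
Step 2: cheapest edge leaving the tree is 1-2 (2); add 1.
Step 3: cheapest edge leaving the tree is 0-3 (9); add 3.
Step 4: cheapest edge leaving the tree is 1-4 (9); add 4.
Step 5: cheapest edge leaving the tree is 3-5 (15); add 5.
MST edges: 0-2, 1-2, 0-3, 1-4, 3-5; total weight 4+2+9+9+15 = 39.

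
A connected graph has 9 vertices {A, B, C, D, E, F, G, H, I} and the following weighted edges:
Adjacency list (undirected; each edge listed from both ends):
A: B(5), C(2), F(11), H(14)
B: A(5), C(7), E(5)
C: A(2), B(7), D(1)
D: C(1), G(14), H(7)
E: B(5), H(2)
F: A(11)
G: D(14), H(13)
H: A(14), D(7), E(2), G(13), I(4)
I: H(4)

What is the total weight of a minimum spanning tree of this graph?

Prim, starting at I.
Step 1: frontier [H—I 4] → take H—I (4); add H.
Step 2: frontier [E—H 2, D—H 7, G—H 13, A—H 14] → take E—H (2); add E.
Step 3: frontier [B—E 5, D—H 7, G—H 13, A—H 14] → take B—E (5); add B.
Step 4: frontier [A—B 5, B—C 7, D—H 7, G—H 13, A—H 14] → take A—B (5); add A.
Step 5: frontier [A—C 2, A—F 11, B—C 7, D—H 7, G—H 13] → take A—C (2); add C.
Step 6: frontier [A—F 11, C—D 1, D—H 7, G—H 13] → take C—D (1); add D.
Step 7: frontier [A—F 11, D—G 14, G—H 13] → take A—F (11); add F.
Step 8: frontier [D—G 14, G—H 13] → take G—H (13); add G.
MST edges: H—I, E—H, B—E, A—B, A—C, C—D, A—F, G—H; total weight 4+2+5+5+2+1+11+13 = 43.

43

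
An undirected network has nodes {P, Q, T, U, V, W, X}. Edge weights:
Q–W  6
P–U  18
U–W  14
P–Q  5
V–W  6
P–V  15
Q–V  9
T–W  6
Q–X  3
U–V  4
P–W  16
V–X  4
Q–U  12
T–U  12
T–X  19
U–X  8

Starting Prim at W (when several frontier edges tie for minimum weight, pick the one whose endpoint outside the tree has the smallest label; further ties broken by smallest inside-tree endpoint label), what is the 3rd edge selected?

V-X

Prim's algorithm from W:
Step 1: cheapest edge leaving the tree is Q–W (6); add Q.
Step 2: cheapest edge leaving the tree is Q–X (3); add X.
Step 3: cheapest edge leaving the tree is V–X (4); add V.
Step 4: cheapest edge leaving the tree is U–V (4); add U.
Step 5: cheapest edge leaving the tree is P–Q (5); add P.
Step 6: cheapest edge leaving the tree is T–W (6); add T.
The 3rd edge added is V–X.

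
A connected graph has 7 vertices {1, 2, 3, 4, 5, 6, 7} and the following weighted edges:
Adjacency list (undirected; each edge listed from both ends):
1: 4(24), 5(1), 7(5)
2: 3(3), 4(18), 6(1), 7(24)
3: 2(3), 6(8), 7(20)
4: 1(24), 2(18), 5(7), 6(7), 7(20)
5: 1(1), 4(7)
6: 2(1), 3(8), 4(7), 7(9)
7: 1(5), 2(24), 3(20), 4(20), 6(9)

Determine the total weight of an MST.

Grow the tree from 4 using Prim:
Step 1: cheapest edge leaving the tree is 4 5 (7); add 5.
Step 2: cheapest edge leaving the tree is 1 5 (1); add 1.
Step 3: cheapest edge leaving the tree is 1 7 (5); add 7.
Step 4: cheapest edge leaving the tree is 4 6 (7); add 6.
Step 5: cheapest edge leaving the tree is 2 6 (1); add 2.
Step 6: cheapest edge leaving the tree is 2 3 (3); add 3.
MST edges: 4 5, 1 5, 1 7, 4 6, 2 6, 2 3; total weight 7+1+5+7+1+3 = 24.

24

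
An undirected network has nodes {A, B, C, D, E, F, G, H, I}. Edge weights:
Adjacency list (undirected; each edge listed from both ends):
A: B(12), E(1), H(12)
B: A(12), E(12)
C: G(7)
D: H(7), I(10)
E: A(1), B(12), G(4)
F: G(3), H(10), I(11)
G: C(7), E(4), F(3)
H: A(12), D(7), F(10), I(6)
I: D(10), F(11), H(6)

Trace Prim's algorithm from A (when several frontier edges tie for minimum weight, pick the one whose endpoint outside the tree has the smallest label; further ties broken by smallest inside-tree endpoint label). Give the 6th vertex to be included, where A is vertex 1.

Prim, starting at A.
Step 1: cheapest edge leaving the tree is A—E (1); add E.
Step 2: cheapest edge leaving the tree is E—G (4); add G.
Step 3: cheapest edge leaving the tree is F—G (3); add F.
Step 4: cheapest edge leaving the tree is C—G (7); add C.
Step 5: cheapest edge leaving the tree is F—H (10); add H.
Step 6: cheapest edge leaving the tree is H—I (6); add I.
Step 7: cheapest edge leaving the tree is D—H (7); add D.
Step 8: cheapest edge leaving the tree is A—B (12); add B.
Vertex order: A, E, G, F, C, H, I, D, B. The 6th vertex is H.

H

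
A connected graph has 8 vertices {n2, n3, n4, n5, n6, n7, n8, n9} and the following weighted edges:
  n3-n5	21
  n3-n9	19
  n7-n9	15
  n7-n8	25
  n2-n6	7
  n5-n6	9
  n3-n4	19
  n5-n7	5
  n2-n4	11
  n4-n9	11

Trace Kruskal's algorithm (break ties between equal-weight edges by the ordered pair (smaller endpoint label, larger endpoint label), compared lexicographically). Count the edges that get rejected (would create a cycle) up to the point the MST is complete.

Kruskal: consider edges lightest-first.
n5-n7 (5): add — endpoints in different components.
n2-n6 (7): add — endpoints in different components.
n5-n6 (9): add — endpoints in different components.
n2-n4 (11): add — endpoints in different components.
n4-n9 (11): add — endpoints in different components.
n7-n9 (15): skip — n9 and n7 already connected.
n3-n4 (19): add — endpoints in different components.
n3-n9 (19): skip — n9 and n3 already connected.
n3-n5 (21): skip — n5 and n3 already connected.
n7-n8 (25): add — endpoints in different components.
Edges rejected before the tree was complete: 3.

3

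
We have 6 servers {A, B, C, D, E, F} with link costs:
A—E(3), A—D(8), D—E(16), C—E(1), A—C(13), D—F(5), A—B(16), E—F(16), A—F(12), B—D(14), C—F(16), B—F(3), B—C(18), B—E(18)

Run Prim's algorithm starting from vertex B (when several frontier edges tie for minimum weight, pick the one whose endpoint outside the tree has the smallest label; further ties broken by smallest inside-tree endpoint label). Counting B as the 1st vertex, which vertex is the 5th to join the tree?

Grow the tree from B using Prim:
Step 1: cheapest edge leaving the tree is B—F (3); add F.
Step 2: cheapest edge leaving the tree is D—F (5); add D.
Step 3: cheapest edge leaving the tree is A—D (8); add A.
Step 4: cheapest edge leaving the tree is A—E (3); add E.
Step 5: cheapest edge leaving the tree is C—E (1); add C.
Vertex order: B, F, D, A, E, C. The 5th vertex is E.

E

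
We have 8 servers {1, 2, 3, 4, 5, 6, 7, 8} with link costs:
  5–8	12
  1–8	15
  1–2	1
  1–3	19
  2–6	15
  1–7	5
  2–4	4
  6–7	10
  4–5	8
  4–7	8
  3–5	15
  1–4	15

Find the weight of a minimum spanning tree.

Kruskal's algorithm — process edges by increasing weight (ties by edge label):
1–2 (1): add — endpoints in different components.
2–4 (4): add — endpoints in different components.
1–7 (5): add — endpoints in different components.
4–5 (8): add — endpoints in different components.
4–7 (8): skip — 4 and 7 already connected.
6–7 (10): add — endpoints in different components.
5–8 (12): add — endpoints in different components.
1–4 (15): skip — 1 and 4 already connected.
1–8 (15): skip — 1 and 8 already connected.
2–6 (15): skip — 2 and 6 already connected.
3–5 (15): add — endpoints in different components.
MST edges: 1–2, 2–4, 1–7, 4–5, 6–7, 5–8, 3–5; total weight 1+4+5+8+10+12+15 = 55.

55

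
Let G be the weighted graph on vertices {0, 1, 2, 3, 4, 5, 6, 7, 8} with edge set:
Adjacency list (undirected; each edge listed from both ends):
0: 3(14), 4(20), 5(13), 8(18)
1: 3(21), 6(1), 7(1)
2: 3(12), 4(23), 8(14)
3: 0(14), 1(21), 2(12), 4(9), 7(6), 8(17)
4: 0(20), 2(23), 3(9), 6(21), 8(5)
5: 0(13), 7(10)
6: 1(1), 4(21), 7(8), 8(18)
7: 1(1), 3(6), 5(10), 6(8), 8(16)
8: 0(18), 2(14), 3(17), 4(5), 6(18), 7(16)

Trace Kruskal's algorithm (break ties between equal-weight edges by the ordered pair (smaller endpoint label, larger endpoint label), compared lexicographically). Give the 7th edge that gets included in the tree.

Kruskal: consider edges lightest-first.
1-6 (1): add — endpoints in different components.
1-7 (1): add — endpoints in different components.
4-8 (5): add — endpoints in different components.
3-7 (6): add — endpoints in different components.
6-7 (8): skip — 6 and 7 already connected.
3-4 (9): add — endpoints in different components.
5-7 (10): add — endpoints in different components.
2-3 (12): add — endpoints in different components.
0-5 (13): add — endpoints in different components.
The 7th edge added is 2-3.

2-3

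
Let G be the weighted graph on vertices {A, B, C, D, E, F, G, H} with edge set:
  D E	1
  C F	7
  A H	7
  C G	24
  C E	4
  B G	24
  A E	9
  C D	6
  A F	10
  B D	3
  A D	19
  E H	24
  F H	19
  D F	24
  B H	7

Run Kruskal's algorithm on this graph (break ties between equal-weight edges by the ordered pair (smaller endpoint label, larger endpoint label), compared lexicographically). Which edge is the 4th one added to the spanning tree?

A-H

Sort edges by weight, then run Kruskal:
D E (1): add — endpoints in different components.
B D (3): add — endpoints in different components.
C E (4): add — endpoints in different components.
C D (6): skip — C and D already connected.
A H (7): add — endpoints in different components.
B H (7): add — endpoints in different components.
C F (7): add — endpoints in different components.
A E (9): skip — A and E already connected.
A F (10): skip — A and F already connected.
A D (19): skip — A and D already connected.
F H (19): skip — F and H already connected.
B G (24): add — endpoints in different components.
The 4th edge added is A H.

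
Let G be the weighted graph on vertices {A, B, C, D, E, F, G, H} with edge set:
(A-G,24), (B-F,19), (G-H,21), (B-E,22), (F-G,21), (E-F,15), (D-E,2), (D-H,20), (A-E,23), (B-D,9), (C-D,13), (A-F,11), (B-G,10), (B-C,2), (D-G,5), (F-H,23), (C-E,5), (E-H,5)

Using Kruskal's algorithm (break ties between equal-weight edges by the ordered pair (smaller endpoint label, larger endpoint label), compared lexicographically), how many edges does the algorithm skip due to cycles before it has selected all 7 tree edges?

3

Kruskal's algorithm — process edges by increasing weight (ties by edge label):
B-C (2): add — endpoints in different components.
D-E (2): add — endpoints in different components.
C-E (5): add — endpoints in different components.
D-G (5): add — endpoints in different components.
E-H (5): add — endpoints in different components.
B-D (9): skip — B and D already connected.
B-G (10): skip — B and G already connected.
A-F (11): add — endpoints in different components.
C-D (13): skip — C and D already connected.
E-F (15): add — endpoints in different components.
Edges rejected before the tree was complete: 3.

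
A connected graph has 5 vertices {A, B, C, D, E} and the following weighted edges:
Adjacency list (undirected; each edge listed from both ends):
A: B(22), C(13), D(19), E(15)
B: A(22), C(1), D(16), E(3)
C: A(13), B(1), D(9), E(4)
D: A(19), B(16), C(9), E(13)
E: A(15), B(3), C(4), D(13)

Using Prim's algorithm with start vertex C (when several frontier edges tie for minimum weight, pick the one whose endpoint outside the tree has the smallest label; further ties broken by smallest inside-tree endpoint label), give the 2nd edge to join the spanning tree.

Grow the tree from C using Prim:
Step 1: cheapest edge leaving the tree is B C (1); add B.
Step 2: cheapest edge leaving the tree is B E (3); add E.
Step 3: cheapest edge leaving the tree is C D (9); add D.
Step 4: cheapest edge leaving the tree is A C (13); add A.
The 2nd edge added is B E.

B-E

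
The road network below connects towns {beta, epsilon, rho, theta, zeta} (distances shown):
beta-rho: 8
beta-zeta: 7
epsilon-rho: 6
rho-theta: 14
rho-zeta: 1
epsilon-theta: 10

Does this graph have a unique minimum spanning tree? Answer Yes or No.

Yes

Kruskal: consider edges lightest-first.
rho-zeta (1): add — endpoints in different components.
epsilon-rho (6): add — endpoints in different components.
beta-zeta (7): add — endpoints in different components.
beta-rho (8): skip — beta and rho already connected.
epsilon-theta (10): add — endpoints in different components.
Every non-tree edge has weight strictly greater than the heaviest edge on the tree path between its endpoints, so the MST is unique.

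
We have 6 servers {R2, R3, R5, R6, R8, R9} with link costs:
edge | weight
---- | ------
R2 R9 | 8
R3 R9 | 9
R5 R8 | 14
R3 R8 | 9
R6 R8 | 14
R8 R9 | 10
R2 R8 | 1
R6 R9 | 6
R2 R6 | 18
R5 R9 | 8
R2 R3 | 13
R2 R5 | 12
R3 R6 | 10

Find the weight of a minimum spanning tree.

Prim's algorithm from R6:
Step 1: cheapest edge leaving the tree is R6 R9 (6); add R9.
Step 2: cheapest edge leaving the tree is R2 R9 (8); add R2.
Step 3: cheapest edge leaving the tree is R2 R8 (1); add R8.
Step 4: cheapest edge leaving the tree is R5 R9 (8); add R5.
Step 5: cheapest edge leaving the tree is R3 R8 (9); add R3.
MST edges: R6 R9, R2 R9, R2 R8, R5 R9, R3 R8; total weight 6+8+1+8+9 = 32.

32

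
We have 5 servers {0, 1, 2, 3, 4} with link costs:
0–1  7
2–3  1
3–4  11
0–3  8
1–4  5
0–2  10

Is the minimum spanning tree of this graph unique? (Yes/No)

Yes

Sort edges by weight, then run Kruskal:
2–3 (1): add. Components now {0} {1} {2,3} {4}
1–4 (5): add. Components now {0} {1,4} {2,3}
0–1 (7): add. Components now {0,1,4} {2,3}
0–3 (8): add. Components now {0,1,2,3,4}
Every non-tree edge has weight strictly greater than the heaviest edge on the tree path between its endpoints, so the MST is unique.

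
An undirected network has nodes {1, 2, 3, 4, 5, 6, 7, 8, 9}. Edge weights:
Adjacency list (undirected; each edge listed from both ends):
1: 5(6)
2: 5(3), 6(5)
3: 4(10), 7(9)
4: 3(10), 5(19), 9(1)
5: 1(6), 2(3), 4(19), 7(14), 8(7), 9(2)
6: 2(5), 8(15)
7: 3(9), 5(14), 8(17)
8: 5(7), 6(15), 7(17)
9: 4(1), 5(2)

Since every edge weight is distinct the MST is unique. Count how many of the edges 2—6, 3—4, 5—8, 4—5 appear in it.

3

Kruskal: consider edges lightest-first.
4—9 (1): add — endpoints in different components.
5—9 (2): add — endpoints in different components.
2—5 (3): add — endpoints in different components.
2—6 (5): add — endpoints in different components.
1—5 (6): add — endpoints in different components.
5—8 (7): add — endpoints in different components.
3—7 (9): add — endpoints in different components.
3—4 (10): add — endpoints in different components.
MST edge set: {4—9, 5—9, 2—5, 2—6, 1—5, 5—8, 3—7, 3—4}.
Of the listed edges, {2—6, 3—4, 5—8} are in the MST → 3.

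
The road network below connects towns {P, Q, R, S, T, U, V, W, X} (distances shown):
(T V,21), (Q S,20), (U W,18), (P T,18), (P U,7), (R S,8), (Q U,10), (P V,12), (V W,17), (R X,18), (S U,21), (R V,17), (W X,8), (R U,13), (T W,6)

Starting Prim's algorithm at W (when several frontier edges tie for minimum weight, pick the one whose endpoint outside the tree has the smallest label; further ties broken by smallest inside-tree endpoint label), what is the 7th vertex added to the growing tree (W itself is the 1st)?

Prim, starting at W.
Step 1: cheapest edge leaving the tree is T W (6); add T.
Step 2: cheapest edge leaving the tree is W X (8); add X.
Step 3: cheapest edge leaving the tree is V W (17); add V.
Step 4: cheapest edge leaving the tree is P V (12); add P.
Step 5: cheapest edge leaving the tree is P U (7); add U.
Step 6: cheapest edge leaving the tree is Q U (10); add Q.
Step 7: cheapest edge leaving the tree is R U (13); add R.
Step 8: cheapest edge leaving the tree is R S (8); add S.
Vertex order: W, T, X, V, P, U, Q, R, S. The 7th vertex is Q.

Q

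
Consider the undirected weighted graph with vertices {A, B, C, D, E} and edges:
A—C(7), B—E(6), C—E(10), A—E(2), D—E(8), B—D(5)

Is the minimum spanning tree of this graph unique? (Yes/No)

Yes

Sort edges by weight, then run Kruskal:
A—E (2): add — endpoints in different components.
B—D (5): add — endpoints in different components.
B—E (6): add — endpoints in different components.
A—C (7): add — endpoints in different components.
Every non-tree edge has weight strictly greater than the heaviest edge on the tree path between its endpoints, so the MST is unique.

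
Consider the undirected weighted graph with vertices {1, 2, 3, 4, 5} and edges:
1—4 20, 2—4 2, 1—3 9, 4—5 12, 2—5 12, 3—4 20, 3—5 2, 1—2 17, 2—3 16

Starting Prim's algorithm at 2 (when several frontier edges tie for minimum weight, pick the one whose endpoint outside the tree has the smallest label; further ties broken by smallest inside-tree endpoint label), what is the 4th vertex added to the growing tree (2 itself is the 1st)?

3

Prim, starting at 2.
Step 1: frontier [2—4 2, 2—5 12, 2—3 16, 1—2 17] → take 2—4 (2); add 4.
Step 2: frontier [2—5 12, 2—3 16, 1—2 17, 4—5 12, 1—4 20, 3—4 20] → take 2—5 (12); add 5.
Step 3: frontier [2—3 16, 1—2 17, 1—4 20, 3—4 20, 3—5 2] → take 3—5 (2); add 3.
Step 4: frontier [1—2 17, 1—3 9, 1—4 20] → take 1—3 (9); add 1.
Vertex order: 2, 4, 5, 3, 1. The 4th vertex is 3.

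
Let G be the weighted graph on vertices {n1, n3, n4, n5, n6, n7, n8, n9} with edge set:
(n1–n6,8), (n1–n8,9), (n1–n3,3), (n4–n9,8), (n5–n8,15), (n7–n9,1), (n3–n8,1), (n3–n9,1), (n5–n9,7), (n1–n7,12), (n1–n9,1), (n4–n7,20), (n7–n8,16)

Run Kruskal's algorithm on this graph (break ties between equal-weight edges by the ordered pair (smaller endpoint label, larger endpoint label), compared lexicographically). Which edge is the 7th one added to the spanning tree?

Sort edges by weight, then run Kruskal:
n1–n9 (1): add — endpoints in different components.
n3–n8 (1): add — endpoints in different components.
n3–n9 (1): add — endpoints in different components.
n7–n9 (1): add — endpoints in different components.
n1–n3 (3): skip — n3 and n1 already connected.
n5–n9 (7): add — endpoints in different components.
n1–n6 (8): add — endpoints in different components.
n4–n9 (8): add — endpoints in different components.
The 7th edge added is n4–n9.

n4-n9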